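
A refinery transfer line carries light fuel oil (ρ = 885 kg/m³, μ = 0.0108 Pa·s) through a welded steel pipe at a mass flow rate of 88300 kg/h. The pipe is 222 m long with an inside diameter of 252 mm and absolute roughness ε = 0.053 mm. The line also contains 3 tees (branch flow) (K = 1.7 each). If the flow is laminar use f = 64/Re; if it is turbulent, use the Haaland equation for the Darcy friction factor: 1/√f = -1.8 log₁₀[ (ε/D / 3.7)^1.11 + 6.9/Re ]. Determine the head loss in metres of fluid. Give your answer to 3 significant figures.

ṁ = 88300 kg/h = 88300/3600 = 24.53 kg/s.
A = πD²/4 = π(0.252)²/4 = 0.04988 m²; mean velocity V = ṁ/(ρA) = 24.53/(885 · 0.04988) = 0.5557 m/s.
Reynolds number Re = ρVD/μ = 885 · 0.5557 · 0.252 / 0.0108 = 1.147e+04.
Re > 4000 → turbulent. Relative roughness ε/D = 5.3e-05/0.252 = 0.00021. Haaland: 1/√f = -1.8 log₁₀[(0.00021/3.7)^1.11 + 6.9/1.147e+04] = -1.8 log₁₀[1.94e-05 + 0.000601] = 5.773, so f = 0.03001.
Total minor-loss coefficient ΣK = 3·1.7 = 5.1.
ΔP = [f·L/D + ΣK]·(ρV²/2) = [0.03001·222/0.252 + 5.1]·(885·0.5557²/2) = [26.44 + 5.1]·136.6 = 4309 Pa.
Head loss h_f = ΔP/(ρg) = 4309/(885·9.81) = 0.496 m.

h_f ≈ 0.496 m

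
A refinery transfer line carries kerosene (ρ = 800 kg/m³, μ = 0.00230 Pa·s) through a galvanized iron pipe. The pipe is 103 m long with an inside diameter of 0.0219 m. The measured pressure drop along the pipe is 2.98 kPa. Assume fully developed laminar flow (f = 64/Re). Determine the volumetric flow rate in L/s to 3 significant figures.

Q ≈ 0.0710 L/s

For laminar flow, f = 64/Re with Re = ρVD/μ, so Darcy-Weisbach reduces to ΔP = 32μLV/D². Solving for V: V = ΔP·D²/(32μL) = 2980·(0.0219)²/(32·0.0023·103) = 0.1885 m/s.
Check: Re = ρVD/μ = 800·0.1885·0.0219/0.0023 = 1436 < 2300, so the laminar assumption holds.
Q = V·A = 0.1885·(π/4·0.0219²) = 7.102e-05 m³/s = 0.0710 L/s.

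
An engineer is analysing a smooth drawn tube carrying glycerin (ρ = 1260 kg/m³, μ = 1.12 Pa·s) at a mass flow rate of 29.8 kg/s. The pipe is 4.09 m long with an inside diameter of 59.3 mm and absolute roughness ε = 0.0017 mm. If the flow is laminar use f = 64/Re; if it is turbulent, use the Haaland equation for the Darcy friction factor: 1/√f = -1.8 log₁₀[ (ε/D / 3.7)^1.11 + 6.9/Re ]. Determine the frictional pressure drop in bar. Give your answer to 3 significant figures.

A = πD²/4 = π(0.0593)²/4 = 0.002762 m²; mean velocity V = ṁ/(ρA) = 29.8/(1260 · 0.002762) = 8.563 m/s.
Reynolds number Re = ρVD/μ = 1260 · 8.563 · 0.0593 / 1.12 = 571.3.
Re < 2300 → laminar flow, so f = 64/Re = 64/571.3 = 0.112 (the turbulent correlation is not needed).
Darcy-Weisbach: ΔP = f(L/D)(ρV²/2) = 0.112·(4.09/0.0593)·(1260·8.563²/2) = 0.112·68.97·4.62e+04 = 3.57e+05 Pa.
ΔP = 3.57e+05 Pa = 3.57 bar.

ΔP ≈ 3.57 bar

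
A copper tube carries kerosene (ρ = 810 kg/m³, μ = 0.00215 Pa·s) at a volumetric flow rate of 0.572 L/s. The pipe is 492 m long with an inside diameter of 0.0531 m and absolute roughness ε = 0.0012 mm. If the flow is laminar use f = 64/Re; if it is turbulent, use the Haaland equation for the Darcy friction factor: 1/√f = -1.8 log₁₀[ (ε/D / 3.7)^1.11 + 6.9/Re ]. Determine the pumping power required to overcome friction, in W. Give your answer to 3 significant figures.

Q = 0.572 L/s = 0.572/1000 = 0.000572 m³/s.
Cross-sectional area A = πD²/4 = π(0.0531)²/4 = 0.002215 m²; mean velocity V = Q/A = 0.000572/0.002215 = 0.2583 m/s.
Reynolds number Re = ρVD/μ = 810 · 0.2583 · 0.0531 / 0.00215 = 5167.
Re > 4000 → turbulent. Relative roughness ε/D = 1.2e-06/0.0531 = 2.26e-05. Haaland: 1/√f = -1.8 log₁₀[(2.26e-05/3.7)^1.11 + 6.9/5167] = -1.8 log₁₀[1.63e-06 + 0.00134] = 5.173, so f = 0.03737.
Darcy-Weisbach: ΔP = f(L/D)(ρV²/2) = 0.03737·(492/0.0531)·(810·0.2583²/2) = 0.03737·9266·27.02 = 9356 Pa.
Pumping power P = QΔP = 0.000572·9356 = 5.351 W = 5.35 W.

P ≈ 5.35 W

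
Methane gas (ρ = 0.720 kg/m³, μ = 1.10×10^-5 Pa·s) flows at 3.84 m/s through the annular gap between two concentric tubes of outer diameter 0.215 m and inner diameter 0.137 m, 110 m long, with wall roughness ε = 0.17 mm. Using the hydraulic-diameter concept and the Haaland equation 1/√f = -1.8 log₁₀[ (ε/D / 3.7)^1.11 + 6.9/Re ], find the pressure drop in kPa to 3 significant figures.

Hydraulic diameter D_h = 4A/P = D_o - D_i = 0.215 - 0.137 = 0.078 m.
Re = ρVD_h/μ = 0.72·3.84·0.078/1.1e-05 = 1.96e+04.
ε/D_h = 0.00017/0.078 = 0.00218; Haaland gives 1/√f = -1.8 log₁₀[0.00026+0.000352] = 5.784, so f = 0.02989.
ΔP = f(L/D_h)(ρV²/2) = 0.02989·110/0.078·5.308 = 223.8 Pa.
ΔP = 0.224 kPa.

ΔP ≈ 0.224 kPa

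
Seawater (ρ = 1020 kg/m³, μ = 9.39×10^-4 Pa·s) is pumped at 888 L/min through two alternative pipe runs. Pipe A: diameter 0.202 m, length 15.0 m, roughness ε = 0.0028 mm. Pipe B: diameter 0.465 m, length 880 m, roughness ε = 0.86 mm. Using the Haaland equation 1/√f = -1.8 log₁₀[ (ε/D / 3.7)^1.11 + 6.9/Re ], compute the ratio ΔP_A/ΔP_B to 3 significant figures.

ΔP_A/ΔP_B ≈ 0.748

Pipe A: V = Q/A = 0.0148/0.03205 = 0.4618 m/s; Re = 1.013e+05; ε/D = 1.39e-05; Haaland → f = 0.01783; ΔP_A = f(L/D)(ρV²/2) = 144 Pa.
Pipe B: V = Q/A = 0.0148/0.1698 = 0.08715 m/s; Re = 4.402e+04; ε/D = 0.00185; Haaland → f = 0.02627; ΔP_B = f(L/D)(ρV²/2) = 192.5 Pa.
ΔP_A/ΔP_B = 144/192.5 = 0.748.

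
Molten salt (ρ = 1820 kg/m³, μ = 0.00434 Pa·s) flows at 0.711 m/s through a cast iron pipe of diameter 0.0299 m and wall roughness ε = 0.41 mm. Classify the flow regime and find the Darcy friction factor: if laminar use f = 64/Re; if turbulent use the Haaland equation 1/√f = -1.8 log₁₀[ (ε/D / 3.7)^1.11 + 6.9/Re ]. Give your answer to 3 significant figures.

Re = ρVD/μ = 1820·0.711·0.0299/0.00434 = 8915.
Re > 4000 → turbulent. ε/D = 0.00041/0.0299 = 0.0137; Haaland: 1/√f = -1.8 log₁₀[0.002 + 0.000774] = 4.602, so f = 0.04722.

f ≈ 0.0472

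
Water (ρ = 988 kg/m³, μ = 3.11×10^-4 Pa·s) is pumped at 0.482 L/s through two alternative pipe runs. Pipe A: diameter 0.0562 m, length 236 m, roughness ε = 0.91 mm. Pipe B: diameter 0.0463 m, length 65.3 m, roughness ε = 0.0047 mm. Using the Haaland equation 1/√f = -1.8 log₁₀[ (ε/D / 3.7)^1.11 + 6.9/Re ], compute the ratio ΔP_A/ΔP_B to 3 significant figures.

Pipe A: V = Q/A = 0.000482/0.002481 = 0.1943 m/s; Re = 3.469e+04; ε/D = 0.0162; Haaland → f = 0.04623; ΔP_A = f(L/D)(ρV²/2) = 3621 Pa.
Pipe B: V = Q/A = 0.000482/0.001684 = 0.2863 m/s; Re = 4.211e+04; ε/D = 0.000102; Haaland → f = 0.02179; ΔP_B = f(L/D)(ρV²/2) = 1244 Pa.
ΔP_A/ΔP_B = 3621/1244 = 2.91.

ΔP_A/ΔP_B ≈ 2.91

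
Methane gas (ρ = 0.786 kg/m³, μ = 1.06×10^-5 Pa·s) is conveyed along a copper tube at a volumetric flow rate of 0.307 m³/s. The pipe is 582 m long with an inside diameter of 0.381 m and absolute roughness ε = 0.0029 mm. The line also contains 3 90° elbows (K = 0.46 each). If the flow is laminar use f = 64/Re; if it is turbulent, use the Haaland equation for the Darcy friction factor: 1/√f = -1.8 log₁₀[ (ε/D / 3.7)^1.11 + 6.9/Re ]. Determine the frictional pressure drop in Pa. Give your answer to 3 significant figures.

ΔP ≈ 86.2 Pa

Cross-sectional area A = πD²/4 = π(0.381)²/4 = 0.114 m²; mean velocity V = Q/A = 0.307/0.114 = 2.693 m/s.
Reynolds number Re = ρVD/μ = 0.786 · 2.693 · 0.381 / 1.06e-05 = 7.607e+04.
Re > 4000 → turbulent. Relative roughness ε/D = 2.9e-06/0.381 = 7.61e-06. Haaland: 1/√f = -1.8 log₁₀[(7.61e-06/3.7)^1.11 + 6.9/7.607e+04] = -1.8 log₁₀[4.87e-07 + 9.07e-05] = 7.272, so f = 0.01891.
Total minor-loss coefficient ΣK = 3·0.46 = 1.38.
ΔP = [f·L/D + ΣK]·(ρV²/2) = [0.01891·582/0.381 + 1.38]·(0.786·2.693²/2) = [28.89 + 1.38]·2.85 = 86.25 Pa.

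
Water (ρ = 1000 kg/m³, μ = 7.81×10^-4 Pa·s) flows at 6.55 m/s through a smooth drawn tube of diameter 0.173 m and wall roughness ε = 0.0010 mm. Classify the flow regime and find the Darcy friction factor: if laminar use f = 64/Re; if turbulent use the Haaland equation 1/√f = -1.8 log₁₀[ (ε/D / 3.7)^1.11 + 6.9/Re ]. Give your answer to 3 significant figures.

Re = ρVD/μ = 1000·6.55·0.173/0.000781 = 1.451e+06.
Re > 4000 → turbulent. ε/D = 1e-06/0.173 = 5.78e-06; Haaland: 1/√f = -1.8 log₁₀[3.59e-07 + 4.76e-06] = 9.524, so f = 0.01102.

f ≈ 0.0110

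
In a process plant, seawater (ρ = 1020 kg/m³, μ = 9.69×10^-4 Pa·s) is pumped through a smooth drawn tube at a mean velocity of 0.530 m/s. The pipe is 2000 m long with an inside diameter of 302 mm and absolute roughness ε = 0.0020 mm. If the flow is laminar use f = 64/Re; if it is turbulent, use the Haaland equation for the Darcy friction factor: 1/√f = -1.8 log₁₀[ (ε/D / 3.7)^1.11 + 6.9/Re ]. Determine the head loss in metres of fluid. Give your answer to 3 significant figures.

Reynolds number Re = ρVD/μ = 1020 · 0.53 · 0.302 / 0.000969 = 1.685e+05.
Re > 4000 → turbulent. Relative roughness ε/D = 2e-06/0.302 = 6.62e-06. Haaland: 1/√f = -1.8 log₁₀[(6.62e-06/3.7)^1.11 + 6.9/1.685e+05] = -1.8 log₁₀[4.17e-07 + 4.1e-05] = 7.89, so f = 0.01606.
Darcy-Weisbach: ΔP = f(L/D)(ρV²/2) = 0.01606·(2000/0.302)·(1020·0.53²/2) = 0.01606·6623·143.3 = 1.524e+04 Pa.
Head loss h_f = ΔP/(ρg) = 1.524e+04/(1020·9.81) = 1.52 m.

h_f ≈ 1.52 m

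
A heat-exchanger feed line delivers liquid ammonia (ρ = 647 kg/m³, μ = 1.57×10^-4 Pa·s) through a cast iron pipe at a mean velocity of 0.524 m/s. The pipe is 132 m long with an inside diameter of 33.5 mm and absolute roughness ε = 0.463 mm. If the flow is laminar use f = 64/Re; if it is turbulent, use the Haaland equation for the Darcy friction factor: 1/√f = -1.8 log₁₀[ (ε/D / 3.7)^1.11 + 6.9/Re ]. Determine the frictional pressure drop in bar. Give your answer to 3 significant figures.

Reynolds number Re = ρVD/μ = 647 · 0.524 · 0.0335 / 0.000157 = 7.234e+04.
Re > 4000 → turbulent. Relative roughness ε/D = 0.000463/0.0335 = 0.0138. Haaland: 1/√f = -1.8 log₁₀[(0.0138/3.7)^1.11 + 6.9/7.234e+04] = -1.8 log₁₀[0.00202 + 9.54e-05] = 4.814, so f = 0.04314.
Darcy-Weisbach: ΔP = f(L/D)(ρV²/2) = 0.04314·(132/0.0335)·(647·0.524²/2) = 0.04314·3940·88.83 = 1.51e+04 Pa.
ΔP = 1.51e+04 Pa = 0.151 bar.

ΔP ≈ 0.151 bar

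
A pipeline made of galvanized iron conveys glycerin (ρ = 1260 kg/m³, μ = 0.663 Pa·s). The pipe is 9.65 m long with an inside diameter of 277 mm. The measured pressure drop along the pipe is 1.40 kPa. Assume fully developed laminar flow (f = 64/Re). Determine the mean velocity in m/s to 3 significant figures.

V ≈ 0.525 m/s

For laminar flow, f = 64/Re with Re = ρVD/μ, so Darcy-Weisbach reduces to ΔP = 32μLV/D². Solving for V: V = ΔP·D²/(32μL) = 1400·(0.277)²/(32·0.663·9.65) = 0.5247 m/s.
Check: Re = ρVD/μ = 1260·0.5247·0.277/0.663 = 276.2 < 2300, so the laminar assumption holds.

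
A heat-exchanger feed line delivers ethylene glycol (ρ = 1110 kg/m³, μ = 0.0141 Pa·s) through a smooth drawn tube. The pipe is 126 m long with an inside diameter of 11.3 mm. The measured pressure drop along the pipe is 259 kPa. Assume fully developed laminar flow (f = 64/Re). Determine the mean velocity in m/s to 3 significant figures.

For laminar flow, f = 64/Re with Re = ρVD/μ, so Darcy-Weisbach reduces to ΔP = 32μLV/D². Solving for V: V = ΔP·D²/(32μL) = 2.59e+05·(0.0113)²/(32·0.0141·126) = 0.5817 m/s.
Check: Re = ρVD/μ = 1110·0.5817·0.0113/0.0141 = 517.5 < 2300, so the laminar assumption holds.

V ≈ 0.582 m/s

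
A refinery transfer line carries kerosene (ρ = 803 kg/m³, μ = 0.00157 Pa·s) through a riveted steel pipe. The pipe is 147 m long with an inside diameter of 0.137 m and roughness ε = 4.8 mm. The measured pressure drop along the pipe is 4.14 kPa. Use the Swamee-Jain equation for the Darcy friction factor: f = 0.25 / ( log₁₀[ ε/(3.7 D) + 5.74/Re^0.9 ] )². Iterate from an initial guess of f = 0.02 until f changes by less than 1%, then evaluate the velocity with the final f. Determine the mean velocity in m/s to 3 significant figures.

V ≈ 0.392 m/s

Rearranging Darcy-Weisbach: V = √(2·ΔP·D/(f·L·ρ)). With ε/D = 0.0048/0.137 = 0.035, iterate starting from f = 0.02:
  f = 0.02 → V = √(2·4140·0.137/(0.02·147·803)) = 0.6932 m/s; Re = ρVD/μ = 4.857e+04; f → 0.062
  f = 0.062 → V = 0.3937 m/s; Re = 2.759e+04; f → 0.06263
  f = 0.06263 → V = 0.3917 m/s; Re = 2.745e+04; f → 0.06264
Converged (Δf/f < 1%). With the final f = 0.06264: V = √(2·4140·0.137/(0.06264·147·803)) = 0.3917 m/s.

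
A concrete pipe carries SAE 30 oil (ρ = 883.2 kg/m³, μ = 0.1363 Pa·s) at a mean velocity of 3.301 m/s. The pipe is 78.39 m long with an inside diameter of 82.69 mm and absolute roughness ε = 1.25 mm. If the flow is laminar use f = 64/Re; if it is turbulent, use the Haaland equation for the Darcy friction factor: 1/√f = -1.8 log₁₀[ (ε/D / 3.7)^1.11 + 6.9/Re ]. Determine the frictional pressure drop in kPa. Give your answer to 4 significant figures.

Reynolds number Re = ρVD/μ = 883.2 · 3.301 · 0.08269 / 0.136 = 1769.
Re < 2300 → laminar flow, so f = 64/Re = 64/1769 = 0.03618 (the turbulent correlation is not needed).
Darcy-Weisbach: ΔP = f(L/D)(ρV²/2) = 0.03618·(78.39/0.08269)·(883.2·3.301²/2) = 0.03618·948·4812 = 1.651e+05 Pa.
ΔP = 1.651e+05 Pa = 165.1 kPa.

ΔP ≈ 165.1 kPa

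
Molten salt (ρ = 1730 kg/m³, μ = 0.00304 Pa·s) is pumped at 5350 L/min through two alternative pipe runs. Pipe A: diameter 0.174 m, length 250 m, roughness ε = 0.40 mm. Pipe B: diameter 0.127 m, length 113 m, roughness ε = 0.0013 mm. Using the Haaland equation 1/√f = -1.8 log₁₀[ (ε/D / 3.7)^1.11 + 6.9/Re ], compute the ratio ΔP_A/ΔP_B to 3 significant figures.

Pipe A: V = Q/A = 0.08917/0.02378 = 3.75 m/s; Re = 3.713e+05; ε/D = 0.0023; Haaland → f = 0.02475; ΔP_A = f(L/D)(ρV²/2) = 4.326e+05 Pa.
Pipe B: V = Q/A = 0.08917/0.01267 = 7.039 m/s; Re = 5.087e+05; ε/D = 1.02e-05; Haaland → f = 0.01314; ΔP_B = f(L/D)(ρV²/2) = 5.011e+05 Pa.
ΔP_A/ΔP_B = 4.326e+05/5.011e+05 = 0.863.

ΔP_A/ΔP_B ≈ 0.863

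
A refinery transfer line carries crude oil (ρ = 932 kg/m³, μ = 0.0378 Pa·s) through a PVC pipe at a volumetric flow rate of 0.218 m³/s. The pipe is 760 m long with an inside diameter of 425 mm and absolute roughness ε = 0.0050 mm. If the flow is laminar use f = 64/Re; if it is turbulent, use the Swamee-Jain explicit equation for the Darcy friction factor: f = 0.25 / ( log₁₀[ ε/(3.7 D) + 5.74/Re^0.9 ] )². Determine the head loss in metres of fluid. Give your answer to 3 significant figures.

Cross-sectional area A = πD²/4 = π(0.425)²/4 = 0.1419 m²; mean velocity V = Q/A = 0.218/0.1419 = 1.537 m/s.
Reynolds number Re = ρVD/μ = 932 · 1.537 · 0.425 / 0.0378 = 1.61e+04.
Re > 4000 → turbulent. Relative roughness ε/D = 5e-06/0.425 = 1.18e-05. Swamee-Jain: f = 0.25/(log₁₀[1.18e-05/3.7 + 5.74/1.61e+04^0.9])² = 0.25/(log₁₀[3.18e-06 + 0.000939])² = 0.25/(-3.026)² = 0.02731.
Darcy-Weisbach: ΔP = f(L/D)(ρV²/2) = 0.02731·(760/0.425)·(932·1.537²/2) = 0.02731·1788·1100 = 5.373e+04 Pa.
Head loss h_f = ΔP/(ρg) = 5.373e+04/(932·9.81) = 5.88 m.

h_f ≈ 5.88 m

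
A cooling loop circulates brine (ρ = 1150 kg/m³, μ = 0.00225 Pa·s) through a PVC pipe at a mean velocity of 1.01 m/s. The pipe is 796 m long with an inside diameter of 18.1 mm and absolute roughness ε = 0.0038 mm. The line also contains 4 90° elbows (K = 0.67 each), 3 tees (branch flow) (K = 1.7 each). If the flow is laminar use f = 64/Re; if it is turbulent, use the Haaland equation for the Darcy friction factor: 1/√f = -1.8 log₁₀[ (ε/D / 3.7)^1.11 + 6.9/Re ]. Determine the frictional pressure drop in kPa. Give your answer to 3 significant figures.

ΔP ≈ 822 kPa

Reynolds number Re = ρVD/μ = 1150 · 1.01 · 0.0181 / 0.00225 = 9344.
Re > 4000 → turbulent. Relative roughness ε/D = 3.8e-06/0.0181 = 0.00021. Haaland: 1/√f = -1.8 log₁₀[(0.00021/3.7)^1.11 + 6.9/9344] = -1.8 log₁₀[1.94e-05 + 0.000738] = 5.617, so f = 0.0317.
Total minor-loss coefficient ΣK = 4·0.67 + 3·1.7 = 7.78.
ΔP = [f·L/D + ΣK]·(ρV²/2) = [0.0317·796/0.0181 + 7.78]·(1150·1.01²/2) = [1394 + 7.78]·586.6 = 8.222e+05 Pa.
ΔP = 8.222e+05 Pa = 822 kPa.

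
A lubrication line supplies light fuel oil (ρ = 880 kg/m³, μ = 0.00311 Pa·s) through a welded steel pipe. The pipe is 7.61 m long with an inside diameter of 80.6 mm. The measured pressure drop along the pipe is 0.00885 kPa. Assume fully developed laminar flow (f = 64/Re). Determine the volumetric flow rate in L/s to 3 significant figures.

Q ≈ 0.387 L/s

For laminar flow, f = 64/Re with Re = ρVD/μ, so Darcy-Weisbach reduces to ΔP = 32μLV/D². Solving for V: V = ΔP·D²/(32μL) = 8.85·(0.0806)²/(32·0.00311·7.61) = 0.07591 m/s.
Check: Re = ρVD/μ = 880·0.07591·0.0806/0.00311 = 1731 < 2300, so the laminar assumption holds.
Q = V·A = 0.07591·(π/4·0.0806²) = 0.0003873 m³/s = 0.387 L/s.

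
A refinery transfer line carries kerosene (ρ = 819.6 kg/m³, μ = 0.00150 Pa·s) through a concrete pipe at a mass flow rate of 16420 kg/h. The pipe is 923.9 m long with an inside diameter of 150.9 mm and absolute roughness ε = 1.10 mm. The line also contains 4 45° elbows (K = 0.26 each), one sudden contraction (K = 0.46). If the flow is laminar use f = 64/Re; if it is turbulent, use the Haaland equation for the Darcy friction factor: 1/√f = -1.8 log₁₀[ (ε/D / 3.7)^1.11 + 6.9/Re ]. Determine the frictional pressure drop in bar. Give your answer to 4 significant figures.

ṁ = 16420 kg/h = 16420/3600 = 4.561 kg/s.
A = πD²/4 = π(0.1509)²/4 = 0.01788 m²; mean velocity V = ṁ/(ρA) = 4.561/(819.6 · 0.01788) = 0.3112 m/s.
Reynolds number Re = ρVD/μ = 819.6 · 0.3112 · 0.1509 / 0.0015 = 2.566e+04.
Re > 4000 → turbulent. Relative roughness ε/D = 0.0011/0.1509 = 0.00729. Haaland: 1/√f = -1.8 log₁₀[(0.00729/3.7)^1.11 + 6.9/2.566e+04] = -1.8 log₁₀[0.000993 + 0.000269] = 5.218, so f = 0.03672.
Total minor-loss coefficient ΣK = 4·0.26 + 1·0.46 = 1.5.
ΔP = [f·L/D + ΣK]·(ρV²/2) = [0.03672·923.9/0.1509 + 1.5]·(819.6·0.3112²/2) = [224.9 + 1.5]·39.68 = 8982 Pa.
ΔP = 8982 Pa = 0.08982 bar.

ΔP ≈ 0.08982 bar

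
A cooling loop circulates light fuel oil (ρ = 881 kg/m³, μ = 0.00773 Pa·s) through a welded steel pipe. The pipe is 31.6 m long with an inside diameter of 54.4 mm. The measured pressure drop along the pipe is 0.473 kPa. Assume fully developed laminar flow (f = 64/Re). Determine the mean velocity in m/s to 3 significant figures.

For laminar flow, f = 64/Re with Re = ρVD/μ, so Darcy-Weisbach reduces to ΔP = 32μLV/D². Solving for V: V = ΔP·D²/(32μL) = 473·(0.0544)²/(32·0.00773·31.6) = 0.1791 m/s.
Check: Re = ρVD/μ = 881·0.1791·0.0544/0.00773 = 1110 < 2300, so the laminar assumption holds.

V ≈ 0.179 m/s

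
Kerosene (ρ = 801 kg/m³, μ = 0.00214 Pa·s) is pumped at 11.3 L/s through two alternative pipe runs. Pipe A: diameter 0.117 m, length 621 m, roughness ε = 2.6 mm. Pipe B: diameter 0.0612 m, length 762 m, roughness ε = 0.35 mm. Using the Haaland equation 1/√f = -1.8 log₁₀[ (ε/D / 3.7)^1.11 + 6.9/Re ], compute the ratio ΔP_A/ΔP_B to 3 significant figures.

ΔP_A/ΔP_B ≈ 0.0505

Pipe A: V = Q/A = 0.0113/0.01075 = 1.051 m/s; Re = 4.603e+04; ε/D = 0.0222; Haaland → f = 0.05154; ΔP_A = f(L/D)(ρV²/2) = 1.21e+05 Pa.
Pipe B: V = Q/A = 0.0113/0.002942 = 3.841 m/s; Re = 8.799e+04; ε/D = 0.00572; Haaland → f = 0.03259; ΔP_B = f(L/D)(ρV²/2) = 2.398e+06 Pa.
ΔP_A/ΔP_B = 1.21e+05/2.398e+06 = 0.0505.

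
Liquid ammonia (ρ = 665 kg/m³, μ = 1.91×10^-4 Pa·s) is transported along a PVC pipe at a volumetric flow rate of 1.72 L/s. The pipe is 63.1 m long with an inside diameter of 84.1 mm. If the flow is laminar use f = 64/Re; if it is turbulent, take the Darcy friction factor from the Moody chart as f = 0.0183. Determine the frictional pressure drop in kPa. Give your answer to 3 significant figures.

Q = 1.72 L/s = 1.72/1000 = 0.00172 m³/s.
Cross-sectional area A = πD²/4 = π(0.0841)²/4 = 0.005555 m²; mean velocity V = Q/A = 0.00172/0.005555 = 0.3096 m/s.
Reynolds number Re = ρVD/μ = 665 · 0.3096 · 0.0841 / 0.000191 = 9.066e+04.
Re > 4000 → turbulent; use the Moody-chart value f = 0.0183.
Darcy-Weisbach: ΔP = f(L/D)(ρV²/2) = 0.0183·(63.1/0.0841)·(665·0.3096²/2) = 0.0183·750.3·31.88 = 437.7 Pa.
ΔP = 437.7 Pa = 0.438 kPa.

ΔP ≈ 0.438 kPa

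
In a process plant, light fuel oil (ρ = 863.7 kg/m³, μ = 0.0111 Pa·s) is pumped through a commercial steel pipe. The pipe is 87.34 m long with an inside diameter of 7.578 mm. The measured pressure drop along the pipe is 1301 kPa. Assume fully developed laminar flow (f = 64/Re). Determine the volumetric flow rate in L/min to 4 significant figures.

For laminar flow, f = 64/Re with Re = ρVD/μ, so Darcy-Weisbach reduces to ΔP = 32μLV/D². Solving for V: V = ΔP·D²/(32μL) = 1.301e+06·(0.007578)²/(32·0.0111·87.34) = 2.408 m/s.
Check: Re = ρVD/μ = 863.7·2.408·0.007578/0.0111 = 1420 < 2300, so the laminar assumption holds.
Q = V·A = 2.408·(π/4·0.007578²) = 0.0001086 m³/s = 6.517 L/min.

Q ≈ 6.517 L/min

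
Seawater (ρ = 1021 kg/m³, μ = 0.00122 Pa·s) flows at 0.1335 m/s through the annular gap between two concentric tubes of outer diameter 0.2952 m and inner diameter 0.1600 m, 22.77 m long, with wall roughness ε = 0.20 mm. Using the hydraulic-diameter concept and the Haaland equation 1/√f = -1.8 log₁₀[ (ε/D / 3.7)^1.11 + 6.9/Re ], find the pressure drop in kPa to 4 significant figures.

Hydraulic diameter D_h = 4A/P = D_o - D_i = 0.2952 - 0.16 = 0.1352 m.
Re = ρVD_h/μ = 1021·0.1335·0.1352/0.00122 = 1.511e+04.
ε/D_h = 0.0002/0.1352 = 0.00148; Haaland gives 1/√f = -1.8 log₁₀[0.000169+0.000457] = 5.766, so f = 0.03007.
ΔP = f(L/D_h)(ρV²/2) = 0.03007·22.77/0.1352·9.098 = 46.08 Pa.
ΔP = 0.04608 kPa.

ΔP ≈ 0.04608 kPa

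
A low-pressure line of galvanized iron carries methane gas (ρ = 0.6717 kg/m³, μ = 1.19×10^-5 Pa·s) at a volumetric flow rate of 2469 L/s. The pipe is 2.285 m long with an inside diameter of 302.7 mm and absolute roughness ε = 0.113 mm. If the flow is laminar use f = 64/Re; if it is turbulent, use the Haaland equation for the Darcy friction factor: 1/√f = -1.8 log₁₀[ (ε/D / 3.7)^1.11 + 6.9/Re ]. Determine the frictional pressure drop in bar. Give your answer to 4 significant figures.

ΔP ≈ 4.947×10^-4 bar

Q = 2469 L/s = 2469/1000 = 2.469 m³/s.
Cross-sectional area A = πD²/4 = π(0.3027)²/4 = 0.07196 m²; mean velocity V = Q/A = 2.469/0.07196 = 34.31 m/s.
Reynolds number Re = ρVD/μ = 0.6717 · 34.31 · 0.3027 / 1.19e-05 = 5.862e+05.
Re > 4000 → turbulent. Relative roughness ε/D = 0.000113/0.3027 = 0.000373. Haaland: 1/√f = -1.8 log₁₀[(0.000373/3.7)^1.11 + 6.9/5.862e+05] = -1.8 log₁₀[3.67e-05 + 1.18e-05] = 7.767, so f = 0.01658.
Darcy-Weisbach: ΔP = f(L/D)(ρV²/2) = 0.01658·(2.285/0.3027)·(0.6717·34.31²/2) = 0.01658·7.549·395.3 = 49.47 Pa.
ΔP = 49.47 Pa = 4.947×10^-4 bar.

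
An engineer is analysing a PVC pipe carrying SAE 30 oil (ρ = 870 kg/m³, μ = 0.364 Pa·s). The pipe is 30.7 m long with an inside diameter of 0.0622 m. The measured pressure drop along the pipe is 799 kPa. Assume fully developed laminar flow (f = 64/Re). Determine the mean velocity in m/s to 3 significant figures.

V ≈ 8.64 m/s

For laminar flow, f = 64/Re with Re = ρVD/μ, so Darcy-Weisbach reduces to ΔP = 32μLV/D². Solving for V: V = ΔP·D²/(32μL) = 7.99e+05·(0.0622)²/(32·0.364·30.7) = 8.644 m/s.
Check: Re = ρVD/μ = 870·8.644·0.0622/0.364 = 1285 < 2300, so the laminar assumption holds.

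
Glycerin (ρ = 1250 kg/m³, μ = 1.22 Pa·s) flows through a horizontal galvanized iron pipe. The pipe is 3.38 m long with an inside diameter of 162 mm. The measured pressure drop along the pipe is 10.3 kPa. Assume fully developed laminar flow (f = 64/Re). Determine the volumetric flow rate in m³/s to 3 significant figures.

Q ≈ 0.0422 m³/s

For laminar flow, f = 64/Re with Re = ρVD/μ, so Darcy-Weisbach reduces to ΔP = 32μLV/D². Solving for V: V = ΔP·D²/(32μL) = 1.03e+04·(0.162)²/(32·1.22·3.38) = 2.049 m/s.
Check: Re = ρVD/μ = 1250·2.049·0.162/1.22 = 340 < 2300, so the laminar assumption holds.
Q = V·A = 2.049·(π/4·0.162²) = 0.04222 m³/s = 0.0422 m³/s.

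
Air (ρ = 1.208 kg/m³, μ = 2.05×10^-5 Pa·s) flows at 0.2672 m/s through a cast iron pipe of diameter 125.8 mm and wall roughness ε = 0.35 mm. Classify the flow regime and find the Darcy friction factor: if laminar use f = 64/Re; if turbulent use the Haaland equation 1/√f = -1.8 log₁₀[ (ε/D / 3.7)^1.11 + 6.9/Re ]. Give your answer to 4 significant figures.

Re = ρVD/μ = 1.208·0.2672·0.1258/2.05e-05 = 1981.
Re < 2300 → laminar, so f = 64/Re = 0.03231 (roughness is irrelevant in laminar flow).

f ≈ 0.03231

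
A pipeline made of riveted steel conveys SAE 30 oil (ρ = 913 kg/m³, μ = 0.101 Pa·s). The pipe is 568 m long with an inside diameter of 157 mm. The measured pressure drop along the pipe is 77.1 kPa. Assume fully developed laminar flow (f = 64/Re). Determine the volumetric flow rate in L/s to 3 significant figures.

Q ≈ 20.0 L/s

For laminar flow, f = 64/Re with Re = ρVD/μ, so Darcy-Weisbach reduces to ΔP = 32μLV/D². Solving for V: V = ΔP·D²/(32μL) = 7.71e+04·(0.157)²/(32·0.101·568) = 1.035 m/s.
Check: Re = ρVD/μ = 913·1.035·0.157/0.101 = 1469 < 2300, so the laminar assumption holds.
Q = V·A = 1.035·(π/4·0.157²) = 0.02004 m³/s = 20.0 L/s.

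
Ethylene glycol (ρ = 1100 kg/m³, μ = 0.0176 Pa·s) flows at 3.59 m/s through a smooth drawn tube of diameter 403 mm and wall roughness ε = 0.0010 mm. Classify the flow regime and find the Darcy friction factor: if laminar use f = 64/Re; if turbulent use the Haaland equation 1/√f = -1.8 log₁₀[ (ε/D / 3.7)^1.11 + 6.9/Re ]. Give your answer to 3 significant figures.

Re = ρVD/μ = 1100·3.59·0.403/0.0176 = 9.042e+04.
Re > 4000 → turbulent. ε/D = 1e-06/0.403 = 2.48e-06; Haaland: 1/√f = -1.8 log₁₀[1.4e-07 + 7.63e-05] = 7.41, so f = 0.01821.

f ≈ 0.0182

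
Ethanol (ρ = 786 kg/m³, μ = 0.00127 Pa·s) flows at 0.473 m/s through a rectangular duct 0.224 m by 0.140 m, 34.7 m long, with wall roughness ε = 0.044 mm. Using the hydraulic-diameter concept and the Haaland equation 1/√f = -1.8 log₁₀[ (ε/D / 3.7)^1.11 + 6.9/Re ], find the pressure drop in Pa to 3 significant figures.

ΔP ≈ 380 Pa

Hydraulic diameter D_h = 4A/P = 4·(0.224·0.14)/(2·(0.224+0.14)) = 0.1254/0.728 = 0.1723 m.
Re = ρVD_h/μ = 786·0.473·0.1723/0.00127 = 5.044e+04.
ε/D_h = 4.4e-05/0.1723 = 0.000255; Haaland gives 1/√f = -1.8 log₁₀[2.41e-05+0.000137] = 6.828, so f = 0.02145.
ΔP = f(L/D_h)(ρV²/2) = 0.02145·34.7/0.1723·87.93 = 379.7 Pa.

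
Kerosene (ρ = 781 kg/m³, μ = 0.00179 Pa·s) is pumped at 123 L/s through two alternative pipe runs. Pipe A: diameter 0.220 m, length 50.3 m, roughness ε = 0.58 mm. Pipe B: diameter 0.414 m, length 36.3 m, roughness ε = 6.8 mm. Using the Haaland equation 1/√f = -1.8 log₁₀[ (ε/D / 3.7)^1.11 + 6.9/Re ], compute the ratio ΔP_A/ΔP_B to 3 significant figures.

ΔP_A/ΔP_B ≈ 18.5

Pipe A: V = Q/A = 0.123/0.03801 = 3.236 m/s; Re = 3.106e+05; ε/D = 0.00264; Haaland → f = 0.02572; ΔP_A = f(L/D)(ρV²/2) = 2.404e+04 Pa.
Pipe B: V = Q/A = 0.123/0.1346 = 0.9137 m/s; Re = 1.65e+05; ε/D = 0.0164; Haaland → f = 0.04551; ΔP_B = f(L/D)(ρV²/2) = 1301 Pa.
ΔP_A/ΔP_B = 2.404e+04/1301 = 18.5.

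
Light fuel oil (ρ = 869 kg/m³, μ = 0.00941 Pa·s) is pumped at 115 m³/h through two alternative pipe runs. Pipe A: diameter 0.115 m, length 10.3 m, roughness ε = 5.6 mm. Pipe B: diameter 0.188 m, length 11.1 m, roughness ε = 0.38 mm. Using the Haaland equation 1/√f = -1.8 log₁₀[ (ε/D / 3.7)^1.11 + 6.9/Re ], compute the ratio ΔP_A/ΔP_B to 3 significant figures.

Pipe A: V = Q/A = 0.03194/0.01039 = 3.075 m/s; Re = 3.266e+04; ε/D = 0.0487; Haaland → f = 0.07158; ΔP_A = f(L/D)(ρV²/2) = 2.635e+04 Pa.
Pipe B: V = Q/A = 0.03194/0.02776 = 1.151 m/s; Re = 1.998e+04; ε/D = 0.00202; Haaland → f = 0.02952; ΔP_B = f(L/D)(ρV²/2) = 1003 Pa.
ΔP_A/ΔP_B = 2.635e+04/1003 = 26.3.

ΔP_A/ΔP_B ≈ 26.3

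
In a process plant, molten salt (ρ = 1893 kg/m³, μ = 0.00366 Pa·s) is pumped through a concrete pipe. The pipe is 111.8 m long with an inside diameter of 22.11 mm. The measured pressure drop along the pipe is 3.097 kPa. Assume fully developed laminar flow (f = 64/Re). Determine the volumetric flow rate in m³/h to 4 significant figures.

For laminar flow, f = 64/Re with Re = ρVD/μ, so Darcy-Weisbach reduces to ΔP = 32μLV/D². Solving for V: V = ΔP·D²/(32μL) = 3097·(0.02211)²/(32·0.00366·111.8) = 0.1156 m/s.
Check: Re = ρVD/μ = 1893·0.1156·0.02211/0.00366 = 1322 < 2300, so the laminar assumption holds.
Q = V·A = 0.1156·(π/4·0.02211²) = 4.439e-05 m³/s = 0.1598 m³/h.

Q ≈ 0.1598 m³/h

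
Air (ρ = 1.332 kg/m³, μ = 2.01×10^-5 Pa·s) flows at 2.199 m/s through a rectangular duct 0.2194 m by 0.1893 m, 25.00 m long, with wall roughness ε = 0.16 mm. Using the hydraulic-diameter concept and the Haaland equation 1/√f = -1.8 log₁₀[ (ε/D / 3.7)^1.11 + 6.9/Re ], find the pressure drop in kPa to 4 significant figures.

Hydraulic diameter D_h = 4A/P = 4·(0.2194·0.1893)/(2·(0.2194+0.1893)) = 0.1661/0.8174 = 0.2032 m.
Re = ρVD_h/μ = 1.332·2.199·0.2032/2.01e-05 = 2.962e+04.
ε/D_h = 0.00016/0.2032 = 0.000787; Haaland gives 1/√f = -1.8 log₁₀[8.39e-05+0.000233] = 6.298, so f = 0.02521.
ΔP = f(L/D_h)(ρV²/2) = 0.02521·25/0.2032·3.221 = 9.986 Pa.
ΔP = 0.009986 kPa.

ΔP ≈ 0.009986 kPa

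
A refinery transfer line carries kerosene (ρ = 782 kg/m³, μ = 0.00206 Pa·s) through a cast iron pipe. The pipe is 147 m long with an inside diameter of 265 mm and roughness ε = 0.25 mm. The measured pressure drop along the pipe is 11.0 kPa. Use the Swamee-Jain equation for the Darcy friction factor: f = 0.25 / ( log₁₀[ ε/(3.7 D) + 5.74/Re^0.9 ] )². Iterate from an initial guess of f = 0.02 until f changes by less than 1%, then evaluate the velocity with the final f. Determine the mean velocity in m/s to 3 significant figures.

Rearranging Darcy-Weisbach: V = √(2·ΔP·D/(f·L·ρ)). With ε/D = 0.00025/0.265 = 0.000943, iterate starting from f = 0.02:
  f = 0.02 → V = √(2·1.1e+04·0.265/(0.02·147·782)) = 1.592 m/s; Re = ρVD/μ = 1.602e+05; f → 0.02128
  f = 0.02128 → V = 1.544 m/s; Re = 1.553e+05; f → 0.02133
Converged (Δf/f < 1%). With the final f = 0.02133: V = √(2·1.1e+04·0.265/(0.02133·147·782)) = 1.542 m/s.

V ≈ 1.54 m/s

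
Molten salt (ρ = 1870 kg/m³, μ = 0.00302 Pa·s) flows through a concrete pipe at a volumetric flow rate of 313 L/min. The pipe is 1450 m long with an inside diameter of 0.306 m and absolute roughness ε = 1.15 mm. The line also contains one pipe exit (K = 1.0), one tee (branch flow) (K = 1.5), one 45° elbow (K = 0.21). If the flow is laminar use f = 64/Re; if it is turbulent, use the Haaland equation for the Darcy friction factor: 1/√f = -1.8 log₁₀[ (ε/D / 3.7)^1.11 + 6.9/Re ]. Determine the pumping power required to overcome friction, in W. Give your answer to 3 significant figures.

P ≈ 4.04 W

Q = 313 L/min = 313/60000 = 0.005217 m³/s.
Cross-sectional area A = πD²/4 = π(0.306)²/4 = 0.07354 m²; mean velocity V = Q/A = 0.005217/0.07354 = 0.07093 m/s.
Reynolds number Re = ρVD/μ = 1870 · 0.07093 · 0.306 / 0.00302 = 1.344e+04.
Re > 4000 → turbulent. Relative roughness ε/D = 0.00115/0.306 = 0.00376. Haaland: 1/√f = -1.8 log₁₀[(0.00376/3.7)^1.11 + 6.9/1.344e+04] = -1.8 log₁₀[0.000476 + 0.000513] = 5.408, so f = 0.03419.
Total minor-loss coefficient ΣK = 1·1 + 1·1.5 + 1·0.21 = 2.71.
ΔP = [f·L/D + ΣK]·(ρV²/2) = [0.03419·1450/0.306 + 2.71]·(1870·0.07093²/2) = [162 + 2.71]·4.705 = 774.9 Pa.
Pumping power P = QΔP = 0.005217·774.9 = 4.042 W = 4.04 W.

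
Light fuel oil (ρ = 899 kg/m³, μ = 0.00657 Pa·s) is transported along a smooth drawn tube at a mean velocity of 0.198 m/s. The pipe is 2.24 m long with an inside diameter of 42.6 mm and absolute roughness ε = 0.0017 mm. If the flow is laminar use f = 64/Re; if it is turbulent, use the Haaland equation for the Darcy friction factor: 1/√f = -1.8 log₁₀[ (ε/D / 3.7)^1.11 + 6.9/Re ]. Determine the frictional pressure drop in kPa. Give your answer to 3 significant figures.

Reynolds number Re = ρVD/μ = 899 · 0.198 · 0.0426 / 0.00657 = 1154.
Re < 2300 → laminar flow, so f = 64/Re = 64/1154 = 0.05545 (the turbulent correlation is not needed).
Darcy-Weisbach: ΔP = f(L/D)(ρV²/2) = 0.05545·(2.24/0.0426)·(899·0.198²/2) = 0.05545·52.58·17.62 = 51.38 Pa.
ΔP = 51.38 Pa = 0.0514 kPa.

ΔP ≈ 0.0514 kPa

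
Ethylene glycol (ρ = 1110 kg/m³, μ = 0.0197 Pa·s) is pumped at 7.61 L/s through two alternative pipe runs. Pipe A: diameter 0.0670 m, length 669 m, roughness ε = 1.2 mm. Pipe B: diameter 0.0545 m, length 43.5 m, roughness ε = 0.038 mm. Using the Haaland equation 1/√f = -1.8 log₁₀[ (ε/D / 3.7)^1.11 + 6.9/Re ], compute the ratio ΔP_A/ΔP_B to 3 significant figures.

ΔP_A/ΔP_B ≈ 8.86

Pipe A: V = Q/A = 0.00761/0.003526 = 2.158 m/s; Re = 8148; ε/D = 0.0179; Haaland → f = 0.05138; ΔP_A = f(L/D)(ρV²/2) = 1.326e+06 Pa.
Pipe B: V = Q/A = 0.00761/0.002333 = 3.262 m/s; Re = 1.002e+04; ε/D = 0.000697; Haaland → f = 0.03175; ΔP_B = f(L/D)(ρV²/2) = 1.497e+05 Pa.
ΔP_A/ΔP_B = 1.326e+06/1.497e+05 = 8.86.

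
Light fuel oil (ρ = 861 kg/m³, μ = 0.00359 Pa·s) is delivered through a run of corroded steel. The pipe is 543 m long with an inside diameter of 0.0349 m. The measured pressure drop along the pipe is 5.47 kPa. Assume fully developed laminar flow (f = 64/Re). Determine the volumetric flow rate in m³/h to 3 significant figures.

Q ≈ 0.368 m³/h

For laminar flow, f = 64/Re with Re = ρVD/μ, so Darcy-Weisbach reduces to ΔP = 32μLV/D². Solving for V: V = ΔP·D²/(32μL) = 5470·(0.0349)²/(32·0.00359·543) = 0.1068 m/s.
Check: Re = ρVD/μ = 861·0.1068·0.0349/0.00359 = 894 < 2300, so the laminar assumption holds.
Q = V·A = 0.1068·(π/4·0.0349²) = 0.0001022 m³/s = 0.368 m³/h.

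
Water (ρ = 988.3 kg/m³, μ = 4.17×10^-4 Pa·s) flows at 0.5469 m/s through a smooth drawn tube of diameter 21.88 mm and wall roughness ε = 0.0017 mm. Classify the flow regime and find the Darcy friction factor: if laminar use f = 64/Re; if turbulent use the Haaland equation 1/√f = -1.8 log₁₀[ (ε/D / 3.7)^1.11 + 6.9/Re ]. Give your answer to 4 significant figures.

Re = ρVD/μ = 988.3·0.5469·0.02188/0.000417 = 2.836e+04.
Re > 4000 → turbulent. ε/D = 1.7e-06/0.02188 = 7.77e-05; Haaland: 1/√f = -1.8 log₁₀[6.42e-06 + 0.000243] = 6.485, so f = 0.02378.

f ≈ 0.02378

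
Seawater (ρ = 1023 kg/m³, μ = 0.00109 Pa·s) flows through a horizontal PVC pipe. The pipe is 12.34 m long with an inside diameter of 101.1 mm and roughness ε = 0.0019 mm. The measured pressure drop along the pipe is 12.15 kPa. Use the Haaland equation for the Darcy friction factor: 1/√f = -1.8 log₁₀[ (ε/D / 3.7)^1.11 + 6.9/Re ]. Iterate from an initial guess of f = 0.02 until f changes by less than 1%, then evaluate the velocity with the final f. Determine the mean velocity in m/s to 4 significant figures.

Rearranging Darcy-Weisbach: V = √(2·ΔP·D/(f·L·ρ)). With ε/D = 1.9e-06/0.1011 = 1.88e-05, iterate starting from f = 0.02:
  f = 0.02 → V = √(2·1.215e+04·0.1011/(0.02·12.34·1023)) = 3.119 m/s; Re = ρVD/μ = 2.96e+05; f → 0.01453
  f = 0.01453 → V = 3.659 m/s; Re = 3.472e+05; f → 0.01413
  f = 0.01413 → V = 3.711 m/s; Re = 3.521e+05; f → 0.0141
Converged (Δf/f < 1%). With the final f = 0.0141: V = √(2·1.215e+04·0.1011/(0.0141·12.34·1023)) = 3.716 m/s.

V ≈ 3.716 m/s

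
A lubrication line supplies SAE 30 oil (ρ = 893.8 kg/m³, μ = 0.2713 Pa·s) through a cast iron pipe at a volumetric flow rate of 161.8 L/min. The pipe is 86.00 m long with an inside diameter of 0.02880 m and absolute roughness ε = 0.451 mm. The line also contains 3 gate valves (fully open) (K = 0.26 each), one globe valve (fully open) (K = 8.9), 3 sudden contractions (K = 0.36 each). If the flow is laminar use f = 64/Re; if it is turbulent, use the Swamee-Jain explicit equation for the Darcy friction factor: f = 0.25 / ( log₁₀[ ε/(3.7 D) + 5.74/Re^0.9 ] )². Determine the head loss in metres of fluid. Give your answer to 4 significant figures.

h_f ≈ 434.4 m

Q = 161.8 L/min = 161.8/60000 = 0.002697 m³/s.
Cross-sectional area A = πD²/4 = π(0.0288)²/4 = 0.0006514 m²; mean velocity V = Q/A = 0.002697/0.0006514 = 4.14 m/s.
Reynolds number Re = ρVD/μ = 893.8 · 4.14 · 0.0288 / 0.271 = 392.8.
Re < 2300 → laminar flow, so f = 64/Re = 64/392.8 = 0.1629 (the turbulent correlation is not needed).
Total minor-loss coefficient ΣK = 3·0.26 + 1·8.9 + 3·0.36 = 10.8.
ΔP = [f·L/D + ΣK]·(ρV²/2) = [0.1629·86/0.0288 + 10.8]·(893.8·4.14²/2) = [486.6 + 10.8]·7658 = 3.809e+06 Pa.
Head loss h_f = ΔP/(ρg) = 3.809e+06/(893.8·9.81) = 434.4 m.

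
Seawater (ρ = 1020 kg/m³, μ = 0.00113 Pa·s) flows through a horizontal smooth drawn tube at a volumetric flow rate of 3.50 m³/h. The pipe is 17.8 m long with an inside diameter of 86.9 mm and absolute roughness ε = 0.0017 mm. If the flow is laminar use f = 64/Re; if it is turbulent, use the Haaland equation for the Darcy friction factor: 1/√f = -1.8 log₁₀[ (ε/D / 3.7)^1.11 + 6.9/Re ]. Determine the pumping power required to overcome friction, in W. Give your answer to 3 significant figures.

Q = 3.50 m³/h = 3.50/3600 = 0.0009722 m³/s.
Cross-sectional area A = πD²/4 = π(0.0869)²/4 = 0.005931 m²; mean velocity V = Q/A = 0.0009722/0.005931 = 0.1639 m/s.
Reynolds number Re = ρVD/μ = 1020 · 0.1639 · 0.0869 / 0.00113 = 1.286e+04.
Re > 4000 → turbulent. Relative roughness ε/D = 1.7e-06/0.0869 = 1.96e-05. Haaland: 1/√f = -1.8 log₁₀[(1.96e-05/3.7)^1.11 + 6.9/1.286e+04] = -1.8 log₁₀[1.39e-06 + 0.000537] = 5.885, so f = 0.02888.
Darcy-Weisbach: ΔP = f(L/D)(ρV²/2) = 0.02888·(17.8/0.0869)·(1020·0.1639²/2) = 0.02888·204.8·13.7 = 81.06 Pa.
Pumping power P = QΔP = 0.0009722·81.06 = 0.07881 W = 0.0788 W.

P ≈ 0.0788 W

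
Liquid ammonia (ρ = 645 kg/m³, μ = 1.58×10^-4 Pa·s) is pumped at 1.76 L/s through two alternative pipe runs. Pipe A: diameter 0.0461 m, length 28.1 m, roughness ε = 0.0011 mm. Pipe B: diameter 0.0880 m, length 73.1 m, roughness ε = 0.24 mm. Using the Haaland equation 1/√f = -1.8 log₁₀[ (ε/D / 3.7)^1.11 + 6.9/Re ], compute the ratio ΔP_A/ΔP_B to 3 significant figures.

Pipe A: V = Q/A = 0.00176/0.001669 = 1.054 m/s; Re = 1.984e+05; ε/D = 2.39e-05; Haaland → f = 0.01567; ΔP_A = f(L/D)(ρV²/2) = 3425 Pa.
Pipe B: V = Q/A = 0.00176/0.006082 = 0.2894 m/s; Re = 1.04e+05; ε/D = 0.00273; Haaland → f = 0.02673; ΔP_B = f(L/D)(ρV²/2) = 599.6 Pa.
ΔP_A/ΔP_B = 3425/599.6 = 5.71.

ΔP_A/ΔP_B ≈ 5.71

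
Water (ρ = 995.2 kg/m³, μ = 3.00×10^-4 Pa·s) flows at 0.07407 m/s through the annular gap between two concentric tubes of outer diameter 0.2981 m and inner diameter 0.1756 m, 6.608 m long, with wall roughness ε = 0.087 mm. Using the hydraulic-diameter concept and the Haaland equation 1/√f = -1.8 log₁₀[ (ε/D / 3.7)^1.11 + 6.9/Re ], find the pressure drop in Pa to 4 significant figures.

Hydraulic diameter D_h = 4A/P = D_o - D_i = 0.2981 - 0.1756 = 0.1225 m.
Re = ρVD_h/μ = 995.2·0.07407·0.1225/0.0003 = 3.01e+04.
ε/D_h = 8.7e-05/0.1225 = 0.00071; Haaland gives 1/√f = -1.8 log₁₀[7.49e-05+0.000229] = 6.331, so f = 0.02495.
ΔP = f(L/D_h)(ρV²/2) = 0.02495·6.608/0.1225·2.73 = 3.675 Pa.

ΔP ≈ 3.675 Pa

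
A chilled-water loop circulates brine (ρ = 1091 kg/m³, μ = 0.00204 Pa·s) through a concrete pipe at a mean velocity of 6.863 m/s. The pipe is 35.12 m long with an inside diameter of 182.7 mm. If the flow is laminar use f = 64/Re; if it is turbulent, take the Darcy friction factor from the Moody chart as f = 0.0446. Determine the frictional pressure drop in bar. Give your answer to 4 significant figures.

ΔP ≈ 2.203 bar

Reynolds number Re = ρVD/μ = 1091 · 6.863 · 0.1827 / 0.00204 = 6.706e+05.
Re > 4000 → turbulent; use the Moody-chart value f = 0.0446.
Darcy-Weisbach: ΔP = f(L/D)(ρV²/2) = 0.0446·(35.12/0.1827)·(1091·6.863²/2) = 0.0446·192.2·2.569e+04 = 2.203e+05 Pa.
ΔP = 2.203e+05 Pa = 2.203 bar.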